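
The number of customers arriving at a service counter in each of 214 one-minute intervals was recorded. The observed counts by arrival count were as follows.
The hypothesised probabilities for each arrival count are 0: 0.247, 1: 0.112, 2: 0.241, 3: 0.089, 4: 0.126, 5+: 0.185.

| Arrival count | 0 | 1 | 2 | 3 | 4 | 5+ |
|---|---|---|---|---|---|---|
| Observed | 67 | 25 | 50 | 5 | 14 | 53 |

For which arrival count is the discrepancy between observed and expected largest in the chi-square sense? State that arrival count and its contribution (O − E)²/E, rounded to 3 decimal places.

3, 10.359

Expected counts E_i = n·p_i: 214×0.247 = 52.858, 214×0.112 = 23.968, 214×0.241 = 51.574, 214×0.089 = 19.046, 214×0.126 = 26.964, 214×0.185 = 39.59.
χ² = (67−52.858)²/52.858 + (25−23.968)²/23.968 + (50−51.574)²/51.574 + (5−19.046)²/19.046 + (14−26.964)²/26.964 + (53−39.59)²/39.59
   = 3.7836 + 0.0444 + 0.0480 + 10.3586 + 6.2330 + 4.5423
The largest term is for 3: 10.359.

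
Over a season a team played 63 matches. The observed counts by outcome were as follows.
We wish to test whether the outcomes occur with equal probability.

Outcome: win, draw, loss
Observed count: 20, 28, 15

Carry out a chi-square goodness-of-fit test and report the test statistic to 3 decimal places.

Under H₀ each category has probability 1/3, so each expected count is 63/3 = 21.
win: (20 − 21)²/21 = 1/21 = 0.0476
draw: (28 − 21)²/21 = 49/21 = 2.3333
loss: (15 − 21)²/21 = 36/21 = 1.7143
Sum = 4.095

4.095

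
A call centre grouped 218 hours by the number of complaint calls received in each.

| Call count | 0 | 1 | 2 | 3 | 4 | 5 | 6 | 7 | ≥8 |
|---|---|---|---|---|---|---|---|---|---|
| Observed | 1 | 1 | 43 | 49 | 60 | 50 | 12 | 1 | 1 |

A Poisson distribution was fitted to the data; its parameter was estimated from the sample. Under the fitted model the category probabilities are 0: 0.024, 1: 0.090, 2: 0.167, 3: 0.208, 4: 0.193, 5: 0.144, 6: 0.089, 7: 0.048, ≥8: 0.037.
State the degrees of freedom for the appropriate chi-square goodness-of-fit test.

7

There are k = 9 categories and 1 parameter estimated from the data, so df = 9 − 1 − 1 = 7.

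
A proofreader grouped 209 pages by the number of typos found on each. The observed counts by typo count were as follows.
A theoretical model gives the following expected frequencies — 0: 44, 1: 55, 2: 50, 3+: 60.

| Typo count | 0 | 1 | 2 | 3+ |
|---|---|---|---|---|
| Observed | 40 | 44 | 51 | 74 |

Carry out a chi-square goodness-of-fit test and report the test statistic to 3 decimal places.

cat         O        E   (O−E)²/E
0          40       44     0.3636
1          44       55     2.2000
2          51       50     0.0200
3+         74       60     3.2667
Sum = 5.850

5.850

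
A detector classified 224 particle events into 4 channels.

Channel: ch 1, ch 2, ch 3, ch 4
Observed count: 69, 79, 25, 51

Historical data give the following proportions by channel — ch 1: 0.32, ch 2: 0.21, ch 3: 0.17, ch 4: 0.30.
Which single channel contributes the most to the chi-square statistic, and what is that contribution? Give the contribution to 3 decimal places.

ch 2, 21.714

Expected counts E_i = n·p_i: 224×0.32 = 71.68, 224×0.21 = 47.04, 224×0.17 = 38.08, 224×0.30 = 67.2.
χ² = (69−71.68)²/71.68 + (79−47.04)²/47.04 + (25−38.08)²/38.08 + (51−67.2)²/67.2
   = 0.1002 + 21.7143 + 4.4928 + 3.9054
The largest term is for ch 2: 21.714.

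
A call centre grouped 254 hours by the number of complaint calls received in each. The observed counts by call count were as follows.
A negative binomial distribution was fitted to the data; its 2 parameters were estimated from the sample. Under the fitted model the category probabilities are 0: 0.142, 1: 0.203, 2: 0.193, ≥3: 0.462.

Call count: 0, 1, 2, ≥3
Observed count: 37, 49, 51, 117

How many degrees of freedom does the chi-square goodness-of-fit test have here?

1

There are k = 4 categories and 2 parameters estimated from the data, so df = 4 − 1 − 2 = 1.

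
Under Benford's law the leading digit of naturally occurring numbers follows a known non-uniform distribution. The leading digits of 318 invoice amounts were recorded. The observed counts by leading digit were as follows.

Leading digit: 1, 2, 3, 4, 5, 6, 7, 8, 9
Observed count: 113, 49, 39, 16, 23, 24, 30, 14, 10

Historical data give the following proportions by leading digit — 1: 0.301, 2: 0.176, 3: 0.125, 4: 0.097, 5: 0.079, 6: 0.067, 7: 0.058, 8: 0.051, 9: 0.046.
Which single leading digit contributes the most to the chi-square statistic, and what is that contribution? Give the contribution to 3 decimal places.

Expected counts E_i = n·p_i: 318×0.301 = 95.718, 318×0.176 = 55.968, 318×0.125 = 39.75, 318×0.097 = 30.846, 318×0.079 = 25.122, 318×0.067 = 21.306, 318×0.058 = 18.444, 318×0.051 = 16.218, 318×0.046 = 14.628.
χ² = (113−95.718)²/95.718 + (49−55.968)²/55.968 + (39−39.75)²/39.75 + (16−30.846)²/30.846 + (23−25.122)²/25.122 + (24−21.306)²/21.306 + (30−18.444)²/18.444 + (14−16.218)²/16.218 + (10−14.628)²/14.628
   = 3.1203 + 0.8675 + 0.0142 + 7.1453 + 0.1792 + 0.3406 + 7.2404 + 0.3033 + 1.4642
The largest term is for 7: 7.240.

7, 7.240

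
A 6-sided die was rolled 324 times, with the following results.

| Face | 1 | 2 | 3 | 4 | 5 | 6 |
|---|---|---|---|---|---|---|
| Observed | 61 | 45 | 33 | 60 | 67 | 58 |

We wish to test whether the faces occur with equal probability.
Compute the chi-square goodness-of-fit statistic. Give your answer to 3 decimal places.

Expected count for each of the 6 categories: 324/6 = 54.
χ² = (61−54)²/54 + (45−54)²/54 + (33−54)²/54 + (60−54)²/54 + (67−54)²/54 + (58−54)²/54
   = 0.9074 + 1.5000 + 8.1667 + 0.6667 + 3.1296 + 0.2963
Sum = 14.667

14.667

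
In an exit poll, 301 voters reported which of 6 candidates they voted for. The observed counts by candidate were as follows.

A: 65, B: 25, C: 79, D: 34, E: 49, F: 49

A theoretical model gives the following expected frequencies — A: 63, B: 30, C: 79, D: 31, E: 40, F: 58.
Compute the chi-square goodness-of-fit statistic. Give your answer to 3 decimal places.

χ² = (65−63)²/63 + (25−30)²/30 + (79−79)²/79 + (34−31)²/31 + (49−40)²/40 + (49−58)²/58
   = 0.0635 + 0.8333 + 0.0000 + 0.2903 + 2.0250 + 1.3966
Sum = 4.609

4.609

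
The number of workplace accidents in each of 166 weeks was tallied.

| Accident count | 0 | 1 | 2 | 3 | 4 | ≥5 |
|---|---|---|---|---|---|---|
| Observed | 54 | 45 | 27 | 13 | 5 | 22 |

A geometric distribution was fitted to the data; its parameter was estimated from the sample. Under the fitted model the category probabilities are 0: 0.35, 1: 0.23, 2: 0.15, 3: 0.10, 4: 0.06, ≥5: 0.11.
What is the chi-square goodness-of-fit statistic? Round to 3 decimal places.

Expected counts E_i = n·p_i: 166×0.35 = 58.1, 166×0.23 = 38.18, 166×0.15 = 24.9, 166×0.10 = 16.6, 166×0.06 = 9.96, 166×0.11 = 18.26.
χ² = (54−58.1)²/58.1 + (45−38.18)²/38.18 + (27−24.9)²/24.9 + (13−16.6)²/16.6 + (5−9.96)²/9.96 + (22−18.26)²/18.26
   = 0.2893 + 1.2182 + 0.1771 + 0.7807 + 2.4700 + 0.7660
Sum = 5.701

5.701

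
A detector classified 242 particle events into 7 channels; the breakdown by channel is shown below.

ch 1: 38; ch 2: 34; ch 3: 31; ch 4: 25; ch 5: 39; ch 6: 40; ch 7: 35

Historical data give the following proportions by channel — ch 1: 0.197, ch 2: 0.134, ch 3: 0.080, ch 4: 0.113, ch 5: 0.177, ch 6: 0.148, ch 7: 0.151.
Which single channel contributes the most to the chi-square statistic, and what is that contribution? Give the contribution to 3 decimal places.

Expected counts E_i = n·p_i: 242×0.197 = 47.674, 242×0.134 = 32.428, 242×0.080 = 19.36, 242×0.113 = 27.346, 242×0.177 = 42.834, 242×0.148 = 35.816, 242×0.151 = 36.542.
cat         O        E   (O−E)²/E
ch 1       38   47.674     1.9630
ch 2       34   32.428     0.0762
ch 3       31    19.36     6.9984
ch 4       25   27.346     0.2013
ch 5       39   42.834     0.3432
ch 6       40   35.816     0.4888
ch 7       35   36.542     0.0651
The largest term is for ch 3: 6.998.

ch 3, 6.998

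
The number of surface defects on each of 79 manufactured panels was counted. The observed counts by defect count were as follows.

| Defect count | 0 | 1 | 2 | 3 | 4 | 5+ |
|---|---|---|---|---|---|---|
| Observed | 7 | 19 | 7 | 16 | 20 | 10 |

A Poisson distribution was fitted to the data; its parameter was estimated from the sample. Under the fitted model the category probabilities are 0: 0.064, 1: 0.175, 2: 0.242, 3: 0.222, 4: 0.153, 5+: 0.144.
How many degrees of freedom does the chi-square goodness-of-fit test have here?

There are k = 6 categories and 1 parameter estimated from the data, so df = 6 − 1 − 1 = 4.

4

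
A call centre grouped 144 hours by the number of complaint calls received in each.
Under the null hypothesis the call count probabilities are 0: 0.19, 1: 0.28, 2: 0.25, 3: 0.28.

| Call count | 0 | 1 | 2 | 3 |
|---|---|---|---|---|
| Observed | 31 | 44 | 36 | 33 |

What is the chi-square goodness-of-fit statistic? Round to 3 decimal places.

Expected counts E_i = n·p_i: 144×0.19 = 27.36, 144×0.28 = 40.32, 144×0.25 = 36, 144×0.28 = 40.32.
0: (31 − 27.36)²/27.36 = 13.2496/27.36 = 0.4843
1: (44 − 40.32)²/40.32 = 13.5424/40.32 = 0.3359
2: (36 − 36)²/36 = 0/36 = 0.0000
3: (33 − 40.32)²/40.32 = 53.5824/40.32 = 1.3289
Sum = 2.149

2.149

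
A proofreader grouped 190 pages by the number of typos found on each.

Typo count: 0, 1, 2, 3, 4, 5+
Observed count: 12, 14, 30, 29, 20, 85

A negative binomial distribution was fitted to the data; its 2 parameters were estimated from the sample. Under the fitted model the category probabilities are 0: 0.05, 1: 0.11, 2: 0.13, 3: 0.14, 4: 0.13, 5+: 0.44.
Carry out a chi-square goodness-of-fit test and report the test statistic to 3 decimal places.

5.207

Expected counts E_i = n·p_i: 190×0.05 = 9.5, 190×0.11 = 20.9, 190×0.13 = 24.7, 190×0.14 = 26.6, 190×0.13 = 24.7, 190×0.44 = 83.6.
cat         O        E   (O−E)²/E
0          12      9.5     0.6579
1          14     20.9     2.2780
2          30     24.7     1.1372
3          29     26.6     0.2165
4          20     24.7     0.8943
5+         85     83.6     0.0234
Sum = 5.207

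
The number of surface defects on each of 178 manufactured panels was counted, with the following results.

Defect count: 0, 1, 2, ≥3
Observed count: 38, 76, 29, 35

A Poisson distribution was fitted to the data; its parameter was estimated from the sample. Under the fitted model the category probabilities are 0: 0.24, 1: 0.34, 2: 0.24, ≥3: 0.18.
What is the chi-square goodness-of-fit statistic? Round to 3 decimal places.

9.161

Expected counts E_i = n·p_i: 178×0.24 = 42.72, 178×0.34 = 60.52, 178×0.24 = 42.72, 178×0.18 = 32.04.
0: (38 − 42.72)²/42.72 = 22.2784/42.72 = 0.5215
1: (76 − 60.52)²/60.52 = 239.6304/60.52 = 3.9595
2: (29 − 42.72)²/42.72 = 188.2384/42.72 = 4.4063
≥3: (35 − 32.04)²/32.04 = 8.7616/32.04 = 0.2735
Sum = 9.161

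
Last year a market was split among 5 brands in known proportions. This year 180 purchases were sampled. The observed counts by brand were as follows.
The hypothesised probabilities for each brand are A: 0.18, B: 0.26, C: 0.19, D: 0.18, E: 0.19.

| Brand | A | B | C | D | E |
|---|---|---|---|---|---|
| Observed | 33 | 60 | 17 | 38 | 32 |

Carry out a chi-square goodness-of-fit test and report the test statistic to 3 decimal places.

13.494

Expected counts E_i = n·p_i: 180×0.18 = 32.4, 180×0.26 = 46.8, 180×0.19 = 34.2, 180×0.18 = 32.4, 180×0.19 = 34.2.
A: (33 − 32.4)²/32.4 = 0.36/32.4 = 0.0111
B: (60 − 46.8)²/46.8 = 174.24/46.8 = 3.7231
C: (17 − 34.2)²/34.2 = 295.84/34.2 = 8.6503
D: (38 − 32.4)²/32.4 = 31.36/32.4 = 0.9679
E: (32 − 34.2)²/34.2 = 4.84/34.2 = 0.1415
Sum = 13.494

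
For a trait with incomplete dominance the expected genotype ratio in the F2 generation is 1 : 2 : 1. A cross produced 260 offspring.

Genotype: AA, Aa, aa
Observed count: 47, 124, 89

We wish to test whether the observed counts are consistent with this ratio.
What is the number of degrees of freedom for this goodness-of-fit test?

2

There are k = 3 categories and no parameters were estimated from the data, so df = 3 − 1 = 2.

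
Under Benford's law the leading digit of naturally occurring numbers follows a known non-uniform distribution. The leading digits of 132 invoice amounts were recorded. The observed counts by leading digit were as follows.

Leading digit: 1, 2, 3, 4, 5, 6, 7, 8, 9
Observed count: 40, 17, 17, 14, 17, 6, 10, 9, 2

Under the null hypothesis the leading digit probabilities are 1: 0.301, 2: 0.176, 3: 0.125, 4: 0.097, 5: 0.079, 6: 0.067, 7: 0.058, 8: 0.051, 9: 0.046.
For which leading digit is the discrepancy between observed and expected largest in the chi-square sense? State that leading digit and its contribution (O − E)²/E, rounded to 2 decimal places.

5, 4.14

Expected counts E_i = n·p_i: 132×0.301 = 39.732, 132×0.176 = 23.232, 132×0.125 = 16.5, 132×0.097 = 12.804, 132×0.079 = 10.428, 132×0.067 = 8.844, 132×0.058 = 7.656, 132×0.051 = 6.732, 132×0.046 = 6.072.
cat         O        E   (O−E)²/E
1          40   39.732      0.002
2          17   23.232      1.672
3          17     16.5      0.015
4          14   12.804      0.112
5          17   10.428      4.142
6           6    8.844      0.915
7          10    7.656      0.718
8           9    6.732      0.764
9           2    6.072      2.731
The largest term is for 5: 4.14.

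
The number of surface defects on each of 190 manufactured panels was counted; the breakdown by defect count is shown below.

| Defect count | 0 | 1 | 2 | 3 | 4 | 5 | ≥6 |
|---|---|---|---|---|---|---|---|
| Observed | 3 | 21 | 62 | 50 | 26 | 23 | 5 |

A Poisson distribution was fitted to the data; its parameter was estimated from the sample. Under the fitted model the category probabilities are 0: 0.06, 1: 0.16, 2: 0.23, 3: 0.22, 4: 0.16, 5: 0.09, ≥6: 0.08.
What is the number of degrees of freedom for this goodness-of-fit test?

5

There are k = 7 categories and 1 parameter estimated from the data, so df = 7 − 1 − 1 = 5.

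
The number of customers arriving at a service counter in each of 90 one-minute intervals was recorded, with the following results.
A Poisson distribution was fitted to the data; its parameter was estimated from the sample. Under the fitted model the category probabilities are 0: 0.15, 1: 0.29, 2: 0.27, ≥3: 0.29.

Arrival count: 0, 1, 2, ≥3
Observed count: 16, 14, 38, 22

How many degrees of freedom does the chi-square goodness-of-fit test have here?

There are k = 4 categories and 1 parameter estimated from the data, so df = 4 − 1 − 1 = 2.

2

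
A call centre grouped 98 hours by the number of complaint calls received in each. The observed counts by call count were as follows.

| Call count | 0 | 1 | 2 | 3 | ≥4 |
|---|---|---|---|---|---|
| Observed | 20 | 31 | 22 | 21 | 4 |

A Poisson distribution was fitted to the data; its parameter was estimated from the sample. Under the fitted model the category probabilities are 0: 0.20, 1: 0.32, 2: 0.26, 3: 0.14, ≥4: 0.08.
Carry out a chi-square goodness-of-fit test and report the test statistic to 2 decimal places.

Expected counts E_i = n·p_i: 98×0.20 = 19.6, 98×0.32 = 31.36, 98×0.26 = 25.48, 98×0.14 = 13.72, 98×0.08 = 7.84.
cat         O        E   (O−E)²/E
0          20     19.6      0.008
1          31    31.36      0.004
2          22    25.48      0.475
3          21    13.72      3.863
≥4          4     7.84      1.881
Sum = 6.23

6.23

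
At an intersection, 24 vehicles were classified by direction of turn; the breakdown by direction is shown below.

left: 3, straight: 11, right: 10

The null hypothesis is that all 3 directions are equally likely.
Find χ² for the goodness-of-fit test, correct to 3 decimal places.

4.750

Under H₀ each category has probability 1/3, so each expected count is 24/3 = 8.
left: (3 − 8)²/8 = 25/8 = 3.1250
straight: (11 − 8)²/8 = 9/8 = 1.1250
right: (10 − 8)²/8 = 4/8 = 0.5000
Sum = 4.750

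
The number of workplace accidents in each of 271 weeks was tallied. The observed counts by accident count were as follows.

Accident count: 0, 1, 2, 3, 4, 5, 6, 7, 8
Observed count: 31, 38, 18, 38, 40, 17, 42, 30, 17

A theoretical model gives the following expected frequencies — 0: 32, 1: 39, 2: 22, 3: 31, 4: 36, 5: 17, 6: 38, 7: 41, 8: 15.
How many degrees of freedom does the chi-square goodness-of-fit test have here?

8

There are k = 9 categories and no parameters were estimated from the data, so df = 9 − 1 = 8.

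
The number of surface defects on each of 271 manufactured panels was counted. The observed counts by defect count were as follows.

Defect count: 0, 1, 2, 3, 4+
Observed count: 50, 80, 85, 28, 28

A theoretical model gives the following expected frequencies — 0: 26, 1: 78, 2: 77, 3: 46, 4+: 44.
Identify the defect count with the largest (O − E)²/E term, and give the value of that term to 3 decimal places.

χ² = (50−26)²/26 + (80−78)²/78 + (85−77)²/77 + (28−46)²/46 + (28−44)²/44
   = 22.1538 + 0.0513 + 0.8312 + 7.0435 + 5.8182
The largest term is for 0: 22.154.

0, 22.154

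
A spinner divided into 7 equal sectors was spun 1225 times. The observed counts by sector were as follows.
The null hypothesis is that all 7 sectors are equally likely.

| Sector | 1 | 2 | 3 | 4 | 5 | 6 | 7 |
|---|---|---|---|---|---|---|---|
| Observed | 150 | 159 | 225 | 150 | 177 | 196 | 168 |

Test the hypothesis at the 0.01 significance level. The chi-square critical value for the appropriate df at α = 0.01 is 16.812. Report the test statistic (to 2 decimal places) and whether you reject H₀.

25.71; reject

Under H₀ each category has probability 1/7, so each expected count is 1225/7 = 175.
cat         O        E   (O−E)²/E
1         150      175      3.571
2         159      175      1.463
3         225      175     14.286
4         150      175      3.571
5         177      175      0.023
6         196      175      2.520
7         168      175      0.280
Sum = 25.71
df = 6. Since 25.71 > 16.812, we reject H₀.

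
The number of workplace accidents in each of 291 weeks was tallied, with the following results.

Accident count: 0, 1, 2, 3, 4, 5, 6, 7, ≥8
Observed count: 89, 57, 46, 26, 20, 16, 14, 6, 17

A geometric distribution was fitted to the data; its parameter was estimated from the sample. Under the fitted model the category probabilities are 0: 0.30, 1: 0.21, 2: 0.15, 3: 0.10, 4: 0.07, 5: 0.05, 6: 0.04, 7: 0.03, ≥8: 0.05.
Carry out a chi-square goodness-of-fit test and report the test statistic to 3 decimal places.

Expected counts E_i = n·p_i: 291×0.30 = 87.3, 291×0.21 = 61.11, 291×0.15 = 43.65, 291×0.10 = 29.1, 291×0.07 = 20.37, 291×0.05 = 14.55, 291×0.04 = 11.64, 291×0.03 = 8.73, 291×0.05 = 14.55.
χ² = (89−87.3)²/87.3 + (57−61.11)²/61.11 + (46−43.65)²/43.65 + (26−29.1)²/29.1 + (20−20.37)²/20.37 + (16−14.55)²/14.55 + (14−11.64)²/11.64 + (6−8.73)²/8.73 + (17−14.55)²/14.55
   = 0.0331 + 0.2764 + 0.1265 + 0.3302 + 0.0067 + 0.1445 + 0.4785 + 0.8537 + 0.4125
Sum = 2.662

2.662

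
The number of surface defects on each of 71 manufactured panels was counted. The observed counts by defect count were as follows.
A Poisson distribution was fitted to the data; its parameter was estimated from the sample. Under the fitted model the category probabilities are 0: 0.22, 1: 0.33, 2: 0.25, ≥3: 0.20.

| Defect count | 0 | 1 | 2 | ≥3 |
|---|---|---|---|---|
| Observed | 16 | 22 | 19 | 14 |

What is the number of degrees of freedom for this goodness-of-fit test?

2

There are k = 4 categories and 1 parameter estimated from the data, so df = 4 − 1 − 1 = 2.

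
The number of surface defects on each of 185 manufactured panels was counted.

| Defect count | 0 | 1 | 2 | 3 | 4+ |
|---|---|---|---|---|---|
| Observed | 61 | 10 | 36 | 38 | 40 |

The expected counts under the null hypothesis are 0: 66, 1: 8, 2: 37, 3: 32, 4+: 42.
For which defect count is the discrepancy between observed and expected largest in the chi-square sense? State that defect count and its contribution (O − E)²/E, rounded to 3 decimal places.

3, 1.125

cat         O        E   (O−E)²/E
0          61       66     0.3788
1          10        8     0.5000
2          36       37     0.0270
3          38       32     1.1250
4+         40       42     0.0952
The largest term is for 3: 1.125.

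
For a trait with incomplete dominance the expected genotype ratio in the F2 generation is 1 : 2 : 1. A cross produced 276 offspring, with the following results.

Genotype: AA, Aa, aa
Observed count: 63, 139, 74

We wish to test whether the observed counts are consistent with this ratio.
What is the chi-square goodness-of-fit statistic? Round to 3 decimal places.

0.891

Ratio total = 4. Expected counts: 276×1/4 = 69, 276×2/4 = 138, 276×1/4 = 69.
AA: (63 − 69)²/69 = 36/69 = 0.5217
Aa: (139 − 138)²/138 = 1/138 = 0.0072
aa: (74 − 69)²/69 = 25/69 = 0.3623
Sum = 0.891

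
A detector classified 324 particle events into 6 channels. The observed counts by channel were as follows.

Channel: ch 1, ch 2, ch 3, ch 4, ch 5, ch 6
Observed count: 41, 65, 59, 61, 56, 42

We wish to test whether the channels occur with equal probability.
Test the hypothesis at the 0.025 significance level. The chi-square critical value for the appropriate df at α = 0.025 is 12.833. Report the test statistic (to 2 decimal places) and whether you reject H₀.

9.48; do not reject

Under H₀ each category has probability 1/6, so each expected count is 324/6 = 54.
χ² = (41−54)²/54 + (65−54)²/54 + (59−54)²/54 + (61−54)²/54 + (56−54)²/54 + (42−54)²/54
   = 3.130 + 2.241 + 0.463 + 0.907 + 0.074 + 2.667
Sum = 9.48
df = 5. Since 9.48 < 12.833, we do not reject H₀.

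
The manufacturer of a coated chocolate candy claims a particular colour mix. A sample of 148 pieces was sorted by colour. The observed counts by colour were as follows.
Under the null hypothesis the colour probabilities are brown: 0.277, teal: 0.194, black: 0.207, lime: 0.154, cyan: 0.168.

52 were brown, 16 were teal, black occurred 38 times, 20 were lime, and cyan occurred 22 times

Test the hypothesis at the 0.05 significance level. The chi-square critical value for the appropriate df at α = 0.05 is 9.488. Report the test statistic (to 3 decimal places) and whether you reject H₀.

Expected counts E_i = n·p_i: 148×0.277 = 40.996, 148×0.194 = 28.712, 148×0.207 = 30.636, 148×0.154 = 22.792, 148×0.168 = 24.864.
cat         O        E   (O−E)²/E
brown      52   40.996     2.9537
teal       16   28.712     5.6281
black      38   30.636     1.7701
lime       20   22.792     0.3420
cyan       22   24.864     0.3299
Sum = 11.024
df = 4. Since 11.024 > 9.488, we reject H₀.

11.024; reject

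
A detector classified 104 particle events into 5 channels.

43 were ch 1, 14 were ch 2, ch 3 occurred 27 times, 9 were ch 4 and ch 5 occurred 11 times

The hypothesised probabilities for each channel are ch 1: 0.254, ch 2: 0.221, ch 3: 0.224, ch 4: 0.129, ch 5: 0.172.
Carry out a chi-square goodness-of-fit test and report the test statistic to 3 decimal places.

18.618

Expected counts E_i = n·p_i: 104×0.254 = 26.416, 104×0.221 = 22.984, 104×0.224 = 23.296, 104×0.129 = 13.416, 104×0.172 = 17.888.
χ² = (43−26.416)²/26.416 + (14−22.984)²/22.984 + (27−23.296)²/23.296 + (9−13.416)²/13.416 + (11−17.888)²/17.888
   = 10.4115 + 3.5117 + 0.5889 + 1.4536 + 2.6523
Sum = 18.618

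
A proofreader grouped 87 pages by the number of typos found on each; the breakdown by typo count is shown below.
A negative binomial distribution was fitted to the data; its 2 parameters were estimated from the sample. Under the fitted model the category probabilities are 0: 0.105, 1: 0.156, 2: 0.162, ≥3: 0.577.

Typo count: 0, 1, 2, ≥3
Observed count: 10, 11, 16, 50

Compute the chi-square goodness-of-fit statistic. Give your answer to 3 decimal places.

0.828

Expected counts E_i = n·p_i: 87×0.105 = 9.135, 87×0.156 = 13.572, 87×0.162 = 14.094, 87×0.577 = 50.199.
cat         O        E   (O−E)²/E
0          10    9.135     0.0819
1          11   13.572     0.4874
2          16   14.094     0.2578
≥3         50   50.199     0.0008
Sum = 0.828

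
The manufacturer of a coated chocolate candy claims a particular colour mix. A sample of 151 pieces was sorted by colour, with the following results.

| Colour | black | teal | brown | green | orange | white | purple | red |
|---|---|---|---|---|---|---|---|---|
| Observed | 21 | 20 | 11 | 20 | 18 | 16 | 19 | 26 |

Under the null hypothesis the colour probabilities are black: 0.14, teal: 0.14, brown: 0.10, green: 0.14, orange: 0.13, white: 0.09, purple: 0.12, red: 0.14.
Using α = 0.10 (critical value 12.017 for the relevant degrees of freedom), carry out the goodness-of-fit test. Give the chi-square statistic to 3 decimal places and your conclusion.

Expected counts E_i = n·p_i: 151×0.14 = 21.14, 151×0.14 = 21.14, 151×0.10 = 15.1, 151×0.14 = 21.14, 151×0.13 = 19.63, 151×0.09 = 13.59, 151×0.12 = 18.12, 151×0.14 = 21.14.
black: (21 − 21.14)²/21.14 = 0.0196/21.14 = 0.0009
teal: (20 − 21.14)²/21.14 = 1.2996/21.14 = 0.0615
brown: (11 − 15.1)²/15.1 = 16.81/15.1 = 1.1132
green: (20 − 21.14)²/21.14 = 1.2996/21.14 = 0.0615
orange: (18 − 19.63)²/19.63 = 2.6569/19.63 = 0.1353
white: (16 − 13.59)²/13.59 = 5.8081/13.59 = 0.4274
purple: (19 − 18.12)²/18.12 = 0.7744/18.12 = 0.0427
red: (26 − 21.14)²/21.14 = 23.6196/21.14 = 1.1173
Sum = 2.960
df = 7. Since 2.960 < 12.017, we do not reject H₀.

2.960; do not reject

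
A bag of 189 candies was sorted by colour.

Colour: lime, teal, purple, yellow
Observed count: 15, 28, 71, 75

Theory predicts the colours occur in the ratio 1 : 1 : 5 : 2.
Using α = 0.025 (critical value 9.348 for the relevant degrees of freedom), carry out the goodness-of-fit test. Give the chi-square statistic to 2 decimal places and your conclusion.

Ratio total = 9. Expected counts: 189×1/9 = 21, 189×1/9 = 21, 189×5/9 = 105, 189×2/9 = 42.
lime: (15 − 21)²/21 = 36/21 = 1.714
teal: (28 − 21)²/21 = 49/21 = 2.333
purple: (71 − 105)²/105 = 1156/105 = 11.010
yellow: (75 − 42)²/42 = 1089/42 = 25.929
Sum = 40.99
df = 3. Since 40.99 > 9.348, we reject H₀.

40.99; reject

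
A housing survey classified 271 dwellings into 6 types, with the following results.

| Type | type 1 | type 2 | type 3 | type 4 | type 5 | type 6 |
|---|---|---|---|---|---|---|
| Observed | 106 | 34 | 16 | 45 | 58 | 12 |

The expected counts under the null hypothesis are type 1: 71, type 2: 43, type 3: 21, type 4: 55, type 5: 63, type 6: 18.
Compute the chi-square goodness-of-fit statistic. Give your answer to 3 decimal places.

χ² = (106−71)²/71 + (34−43)²/43 + (16−21)²/21 + (45−55)²/55 + (58−63)²/63 + (12−18)²/18
   = 17.2535 + 1.8837 + 1.1905 + 1.8182 + 0.3968 + 2.0000
Sum = 24.543

24.543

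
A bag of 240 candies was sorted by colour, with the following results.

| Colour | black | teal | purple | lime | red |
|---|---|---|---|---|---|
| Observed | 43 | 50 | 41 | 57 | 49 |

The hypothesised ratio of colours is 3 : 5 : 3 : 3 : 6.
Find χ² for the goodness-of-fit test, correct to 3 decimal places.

Ratio total = 20. Expected counts: 240×3/20 = 36, 240×5/20 = 60, 240×3/20 = 36, 240×3/20 = 36, 240×6/20 = 72.
black: (43 − 36)²/36 = 49/36 = 1.3611
teal: (50 − 60)²/60 = 100/60 = 1.6667
purple: (41 − 36)²/36 = 25/36 = 0.6944
lime: (57 − 36)²/36 = 441/36 = 12.2500
red: (49 − 72)²/72 = 529/72 = 7.3472
Sum = 23.319

23.319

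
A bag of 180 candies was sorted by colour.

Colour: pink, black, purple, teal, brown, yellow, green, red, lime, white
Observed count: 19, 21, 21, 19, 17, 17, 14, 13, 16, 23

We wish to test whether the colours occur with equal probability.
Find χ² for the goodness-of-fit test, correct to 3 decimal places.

Expected count for each of the 10 categories: 180/10 = 18.
χ² = (19−18)²/18 + (21−18)²/18 + (21−18)²/18 + (19−18)²/18 + (17−18)²/18 + (17−18)²/18 + (14−18)²/18 + (13−18)²/18 + (16−18)²/18 + (23−18)²/18
   = 0.0556 + 0.5000 + 0.5000 + 0.0556 + 0.0556 + 0.0556 + 0.8889 + 1.3889 + 0.2222 + 1.3889
Sum = 5.111

5.111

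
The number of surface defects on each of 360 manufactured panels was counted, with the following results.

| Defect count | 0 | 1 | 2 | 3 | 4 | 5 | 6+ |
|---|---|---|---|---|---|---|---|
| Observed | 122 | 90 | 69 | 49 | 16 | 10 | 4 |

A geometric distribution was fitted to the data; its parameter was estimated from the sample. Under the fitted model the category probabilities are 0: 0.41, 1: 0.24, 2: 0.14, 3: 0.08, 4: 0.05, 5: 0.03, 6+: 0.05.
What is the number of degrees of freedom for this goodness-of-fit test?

5

There are k = 7 categories and 1 parameter estimated from the data, so df = 7 − 1 − 1 = 5.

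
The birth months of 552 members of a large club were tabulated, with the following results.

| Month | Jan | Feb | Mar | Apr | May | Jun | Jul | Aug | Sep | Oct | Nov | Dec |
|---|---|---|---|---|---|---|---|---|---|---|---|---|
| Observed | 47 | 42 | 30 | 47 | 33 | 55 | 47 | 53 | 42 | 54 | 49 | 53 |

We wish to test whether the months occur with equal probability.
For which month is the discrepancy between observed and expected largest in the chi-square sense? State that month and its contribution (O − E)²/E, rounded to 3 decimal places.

Mar, 5.565

Under H₀ each category has probability 1/12, so each expected count is 552/12 = 46.
cat         O        E   (O−E)²/E
Jan        47       46     0.0217
Feb        42       46     0.3478
Mar        30       46     5.5652
Apr        47       46     0.0217
May        33       46     3.6739
Jun        55       46     1.7609
Jul        47       46     0.0217
Aug        53       46     1.0652
Sep        42       46     0.3478
Oct        54       46     1.3913
Nov        49       46     0.1957
Dec        53       46     1.0652
The largest term is for Mar: 5.565.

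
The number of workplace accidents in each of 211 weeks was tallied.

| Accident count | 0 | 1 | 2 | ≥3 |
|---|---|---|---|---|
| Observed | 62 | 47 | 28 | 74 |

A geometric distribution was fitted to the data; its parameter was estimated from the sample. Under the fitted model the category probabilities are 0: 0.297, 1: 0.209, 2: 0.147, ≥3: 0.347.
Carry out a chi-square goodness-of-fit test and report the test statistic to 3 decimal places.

Expected counts E_i = n·p_i: 211×0.297 = 62.667, 211×0.209 = 44.099, 211×0.147 = 31.017, 211×0.347 = 73.217.
0: (62 − 62.667)²/62.667 = 0.444889/62.667 = 0.0071
1: (47 − 44.099)²/44.099 = 8.415801/44.099 = 0.1908
2: (28 − 31.017)²/31.017 = 9.102289/31.017 = 0.2935
≥3: (74 − 73.217)²/73.217 = 0.613089/73.217 = 0.0084
Sum = 0.500

0.500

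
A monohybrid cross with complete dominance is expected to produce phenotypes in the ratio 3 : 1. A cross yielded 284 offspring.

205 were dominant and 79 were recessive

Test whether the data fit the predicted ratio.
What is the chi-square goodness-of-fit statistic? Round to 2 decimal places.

Ratio total = 4. Expected counts: 284×3/4 = 213, 284×1/4 = 71.
dominant: (205 − 213)²/213 = 64/213 = 0.300
recessive: (79 − 71)²/71 = 64/71 = 0.901
Sum = 1.20

1.20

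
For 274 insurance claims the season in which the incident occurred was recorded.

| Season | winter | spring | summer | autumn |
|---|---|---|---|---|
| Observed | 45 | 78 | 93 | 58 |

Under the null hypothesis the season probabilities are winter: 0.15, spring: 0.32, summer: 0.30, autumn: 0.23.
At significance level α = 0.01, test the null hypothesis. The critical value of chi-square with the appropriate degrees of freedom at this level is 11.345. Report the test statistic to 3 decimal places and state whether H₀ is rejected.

3.258; do not reject

Expected counts E_i = n·p_i: 274×0.15 = 41.1, 274×0.32 = 87.68, 274×0.30 = 82.2, 274×0.23 = 63.02.
cat         O        E   (O−E)²/E
winter     45     41.1     0.3701
spring     78    87.68     1.0687
summer     93     82.2     1.4190
autumn     58    63.02     0.3999
Sum = 3.258
df = 3. Since 3.258 < 11.345, we do not reject H₀.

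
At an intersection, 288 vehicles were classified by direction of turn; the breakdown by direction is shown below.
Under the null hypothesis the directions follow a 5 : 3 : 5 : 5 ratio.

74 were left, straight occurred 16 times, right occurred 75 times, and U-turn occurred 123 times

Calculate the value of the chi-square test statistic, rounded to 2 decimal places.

Ratio total = 18. Expected counts: 288×5/18 = 80, 288×3/18 = 48, 288×5/18 = 80, 288×5/18 = 80.
χ² = (74−80)²/80 + (16−48)²/48 + (75−80)²/80 + (123−80)²/80
   = 0.450 + 21.333 + 0.313 + 23.113
Sum = 45.21

45.21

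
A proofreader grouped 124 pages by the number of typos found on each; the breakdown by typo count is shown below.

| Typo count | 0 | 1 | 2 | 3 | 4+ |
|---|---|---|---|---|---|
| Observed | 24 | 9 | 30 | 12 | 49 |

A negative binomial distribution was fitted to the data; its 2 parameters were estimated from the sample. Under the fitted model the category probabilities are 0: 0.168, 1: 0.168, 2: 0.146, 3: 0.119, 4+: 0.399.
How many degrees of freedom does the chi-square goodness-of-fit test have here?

There are k = 5 categories and 2 parameters estimated from the data, so df = 5 − 1 − 2 = 2.

2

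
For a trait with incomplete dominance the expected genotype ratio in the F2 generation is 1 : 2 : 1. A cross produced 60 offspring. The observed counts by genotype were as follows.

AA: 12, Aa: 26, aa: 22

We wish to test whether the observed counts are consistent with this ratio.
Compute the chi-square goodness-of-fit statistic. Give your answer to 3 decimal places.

4.400

Ratio total = 4. Expected counts: 60×1/4 = 15, 60×2/4 = 30, 60×1/4 = 15.
χ² = (12−15)²/15 + (26−30)²/30 + (22−15)²/15
   = 0.6000 + 0.5333 + 3.2667
Sum = 4.400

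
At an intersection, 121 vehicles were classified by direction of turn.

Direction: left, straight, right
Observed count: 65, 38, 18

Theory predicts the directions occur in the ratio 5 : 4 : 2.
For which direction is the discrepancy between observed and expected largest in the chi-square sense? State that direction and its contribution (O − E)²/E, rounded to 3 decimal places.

left, 1.818

Ratio total = 11. Expected counts: 121×5/11 = 55, 121×4/11 = 44, 121×2/11 = 22.
χ² = (65−55)²/55 + (38−44)²/44 + (18−22)²/22
   = 1.8182 + 0.8182 + 0.7273
The largest term is for left: 1.818.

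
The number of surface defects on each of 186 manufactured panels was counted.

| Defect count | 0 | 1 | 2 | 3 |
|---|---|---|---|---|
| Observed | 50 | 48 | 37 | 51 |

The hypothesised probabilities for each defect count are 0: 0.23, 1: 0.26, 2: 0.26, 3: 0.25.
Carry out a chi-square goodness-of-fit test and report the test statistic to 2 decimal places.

4.33

Expected counts E_i = n·p_i: 186×0.23 = 42.78, 186×0.26 = 48.36, 186×0.26 = 48.36, 186×0.25 = 46.5.
χ² = (50−42.78)²/42.78 + (48−48.36)²/48.36 + (37−48.36)²/48.36 + (51−46.5)²/46.5
   = 1.219 + 0.003 + 2.669 + 0.435
Sum = 4.33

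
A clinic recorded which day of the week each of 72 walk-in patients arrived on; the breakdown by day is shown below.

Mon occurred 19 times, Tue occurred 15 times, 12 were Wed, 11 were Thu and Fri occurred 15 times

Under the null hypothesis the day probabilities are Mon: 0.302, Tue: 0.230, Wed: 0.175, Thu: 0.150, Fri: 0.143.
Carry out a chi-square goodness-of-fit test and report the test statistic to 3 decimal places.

Expected counts E_i = n·p_i: 72×0.302 = 21.744, 72×0.230 = 16.56, 72×0.175 = 12.6, 72×0.150 = 10.8, 72×0.143 = 10.296.
cat         O        E   (O−E)²/E
Mon        19   21.744     0.3463
Tue        15    16.56     0.1470
Wed        12     12.6     0.0286
Thu        11     10.8     0.0037
Fri        15   10.296     2.1491
Sum = 2.675

2.675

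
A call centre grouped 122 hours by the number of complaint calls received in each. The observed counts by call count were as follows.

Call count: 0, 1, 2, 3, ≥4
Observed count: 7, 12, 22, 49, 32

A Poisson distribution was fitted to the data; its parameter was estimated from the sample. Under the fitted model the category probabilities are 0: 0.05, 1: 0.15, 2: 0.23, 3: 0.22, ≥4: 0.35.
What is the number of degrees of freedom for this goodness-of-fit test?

There are k = 5 categories and 1 parameter estimated from the data, so df = 5 − 1 − 1 = 3.

3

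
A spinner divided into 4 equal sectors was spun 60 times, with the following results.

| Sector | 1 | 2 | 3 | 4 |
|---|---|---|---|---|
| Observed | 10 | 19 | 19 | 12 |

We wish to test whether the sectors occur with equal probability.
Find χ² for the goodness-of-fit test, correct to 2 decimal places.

4.40

Under H₀ each category has probability 1/4, so each expected count is 60/4 = 15.
1: (10 − 15)²/15 = 25/15 = 1.667
2: (19 − 15)²/15 = 16/15 = 1.067
3: (19 − 15)²/15 = 16/15 = 1.067
4: (12 − 15)²/15 = 9/15 = 0.600
Sum = 4.40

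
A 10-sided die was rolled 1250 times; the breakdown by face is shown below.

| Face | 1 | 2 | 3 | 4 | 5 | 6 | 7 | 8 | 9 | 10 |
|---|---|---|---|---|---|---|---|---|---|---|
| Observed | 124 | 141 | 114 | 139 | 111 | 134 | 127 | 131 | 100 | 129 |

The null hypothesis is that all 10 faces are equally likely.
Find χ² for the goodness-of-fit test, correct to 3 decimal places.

12.256

Under H₀ each category has probability 1/10, so each expected count is 1250/10 = 125.
χ² = (124−125)²/125 + (141−125)²/125 + (114−125)²/125 + (139−125)²/125 + (111−125)²/125 + (134−125)²/125 + (127−125)²/125 + (131−125)²/125 + (100−125)²/125 + (129−125)²/125
   = 0.0080 + 2.0480 + 0.9680 + 1.5680 + 1.5680 + 0.6480 + 0.0320 + 0.2880 + 5.0000 + 0.1280
Sum = 12.256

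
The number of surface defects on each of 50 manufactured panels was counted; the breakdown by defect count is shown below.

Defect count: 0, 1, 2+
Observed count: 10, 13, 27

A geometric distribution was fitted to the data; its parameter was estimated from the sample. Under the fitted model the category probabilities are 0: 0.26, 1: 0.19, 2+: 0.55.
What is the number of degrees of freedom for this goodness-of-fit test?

1

There are k = 3 categories and 1 parameter estimated from the data, so df = 3 − 1 − 1 = 1.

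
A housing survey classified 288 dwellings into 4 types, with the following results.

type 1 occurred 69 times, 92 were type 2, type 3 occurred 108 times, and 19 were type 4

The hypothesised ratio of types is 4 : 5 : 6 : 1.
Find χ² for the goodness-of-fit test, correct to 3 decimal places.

0.225

Ratio total = 16. Expected counts: 288×4/16 = 72, 288×5/16 = 90, 288×6/16 = 108, 288×1/16 = 18.
cat         O        E   (O−E)²/E
type 1     69       72     0.1250
type 2     92       90     0.0444
type 3    108      108     0.0000
type 4     19       18     0.0556
Sum = 0.225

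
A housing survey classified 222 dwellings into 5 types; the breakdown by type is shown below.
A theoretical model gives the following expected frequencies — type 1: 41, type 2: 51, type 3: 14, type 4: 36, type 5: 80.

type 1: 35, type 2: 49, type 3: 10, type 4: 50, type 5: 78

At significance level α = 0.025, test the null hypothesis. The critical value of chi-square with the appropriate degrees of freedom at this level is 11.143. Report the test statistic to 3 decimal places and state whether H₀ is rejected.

7.594; do not reject

χ² = (35−41)²/41 + (49−51)²/51 + (10−14)²/14 + (50−36)²/36 + (78−80)²/80
   = 0.8780 + 0.0784 + 1.1429 + 5.4444 + 0.0500
Sum = 7.594
df = 4. Since 7.594 < 11.143, we do not reject H₀.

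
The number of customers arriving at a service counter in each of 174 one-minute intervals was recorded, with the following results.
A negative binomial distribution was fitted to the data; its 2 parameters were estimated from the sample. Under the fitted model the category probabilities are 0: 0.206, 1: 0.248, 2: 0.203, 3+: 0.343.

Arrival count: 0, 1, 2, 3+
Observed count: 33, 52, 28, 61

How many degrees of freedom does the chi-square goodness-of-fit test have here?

1

There are k = 4 categories and 2 parameters estimated from the data, so df = 4 − 1 − 2 = 1.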